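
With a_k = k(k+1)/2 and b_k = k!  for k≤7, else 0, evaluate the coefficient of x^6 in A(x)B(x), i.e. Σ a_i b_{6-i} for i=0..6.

284

This is [x^6] in the product of the two ordinary generating functions.
Σ = 0·720 + 1·120 + 3·24 + 6·6 + 10·2 + 15·1 + 21·1 = 284.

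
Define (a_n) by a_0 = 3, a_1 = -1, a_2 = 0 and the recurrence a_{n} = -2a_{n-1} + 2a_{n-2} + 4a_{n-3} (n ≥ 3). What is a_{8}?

-672

The ordinary generating function has denominator 1 + 2t - 2t^2 - 4t^3.
Iterating the recurrence: a_0,…,a_{8} = 3, -1, 0, 10, -24, 68, -144, 328, -672.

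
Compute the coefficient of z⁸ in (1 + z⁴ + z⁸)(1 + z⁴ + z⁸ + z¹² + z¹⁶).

3

(1 + z⁴ + z⁸) has coefficients 1,0,0,0,1,0,0,0,1 for degrees 0…8.
(1 + z⁴ + z⁸ + z¹² + z¹⁶) has coefficients 1,0,0,0,1,0,0,0,1 for degrees 0…8.
[z⁸] = 1·1 + 1·1 + 1·1 = 3.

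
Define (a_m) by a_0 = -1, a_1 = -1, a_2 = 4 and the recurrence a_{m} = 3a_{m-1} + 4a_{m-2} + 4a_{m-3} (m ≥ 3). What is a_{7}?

1784

The ordinary generating function has denominator 1 - 3t - 4t^2 - 4t^3.
Iterating the recurrence: a_0,…,a_{7} = -1, -1, 4, 4, 24, 104, 424, 1784.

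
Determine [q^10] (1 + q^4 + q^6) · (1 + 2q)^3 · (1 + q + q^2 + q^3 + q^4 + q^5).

53

(1 + q^4 + q^6) has coefficients 1,0,0,0,1,0,1 for degrees 0…6.
(1 + 2q)^3 has coefficients 1,6,12,8,0,0,0,0,0,0,0 for degrees 0…10.
Finally multiplying by (1 + q + q^2 + q^3 + q^4 + q^5), the product of all factors after the first has coefficients 1,7,19,27,27,27,26,20,8,0,0 for degrees 0…10.
[q^10] = 1·0 + 1·26 + 1·27 = 53.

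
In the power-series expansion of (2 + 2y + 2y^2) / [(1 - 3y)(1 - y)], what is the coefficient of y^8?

The denominator gives the recurrence a_n = 4a_(n−1) − 3a_(n−2) for n ≥ 3; the numerator fixes a_0 = 2, a_1 = 10, a_2 = 36.
Iterating: 2, 10, 36, 114, 348, 1050, 3156, 9474, 28428, so a_8 = 28428.

28428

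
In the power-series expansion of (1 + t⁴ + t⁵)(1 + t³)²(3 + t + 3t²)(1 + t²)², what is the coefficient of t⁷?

(1 + t⁴ + t⁵) has coefficients 1,0,0,0,1,1 for degrees 0…5.
(1 + t³)² has coefficients 1,0,0,2,0,0,1,0 for degrees 0…7.
Multiplying by (3 + t + 3t²) gives running coefficients 3,1,3,6,2,6,3,1 for degrees 0…7.
Finally multiplying by (1 + t²)², the product of all factors after the first has coefficients 3,1,9,8,11,19,10,19 for degrees 0…7.
[t⁷] = 1·19 + 1·8 + 1·9 = 36.

36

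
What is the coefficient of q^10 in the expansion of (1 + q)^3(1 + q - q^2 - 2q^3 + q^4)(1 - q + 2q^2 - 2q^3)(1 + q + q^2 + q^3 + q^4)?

6

(1 + q)^3 has coefficients 1,3,3,1 for degrees 0…3.
(1 + q - q^2 - 2q^3 + q^4) has coefficients 1,1,-1,-2,1,0,0,0,0,0,0 for degrees 0…10.
Multiplying by (1 - q + 2q^2 - 2q^3) gives running coefficients 1,0,0,-1,-1,-3,6,-2,0,0,0 for degrees 0…10.
Finally multiplying by (1 + q + q^2 + q^3 + q^4), the product of all factors after the first has coefficients 1,1,1,0,-1,-5,1,-1,0,1,4 for degrees 0…10.
[q^10] = 1·4 + 3·1 + 3·0 + 1·(-1) = 6.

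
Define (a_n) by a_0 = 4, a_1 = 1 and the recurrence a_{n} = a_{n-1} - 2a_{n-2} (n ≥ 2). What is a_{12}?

The ordinary generating function has denominator 1 - t + 2t^2.
Iterating the recurrence: a_0,…,a_{12} = 4, 1, -7, -9, 5, 23, 13, -33, -59, 7, 125, 111, -139.

-139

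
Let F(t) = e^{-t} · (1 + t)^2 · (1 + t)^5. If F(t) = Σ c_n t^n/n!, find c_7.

-204

The EGF product rule gives c_7 = Σ_{k_1+k_2+k_3=7} C(7; k_1,k_2,k_3) · ∏ g_i(k_i), where e^{-t} gives (-1)^k; (1+t)^2 gives the falling factorial (2)_k; (1+t)^5 gives the falling factorial (5)_k.
g_1(k) for k = 0…7: 1, -1, 1, -1, 1, -1, 1, -1.
g_2(k) for k = 0…7: 1, 2, 2, 0, 0, 0, 0, 0.
g_3(k) for k = 0…7: 1, 5, 20, 60, 120, 120, 0, 0.
First combine the last two factors: h(k) = Σ_j C(k,j)·g_2(j)·g_3(k−j) for k = 0…7: 1, 7, 42, 210, 840, 2520, 5040, 5040.
c_7 = Σ_k C(7,k)·g_1(k)·h(7−k) = 1·1·5040 + 7·(-1)·5040 + 21·1·2520 + 35·(-1)·840 + 35·1·210 + 21·(-1)·42 + 7·1·7 + 1·(-1)·1 = 5040 − 35280 + 52920 − 29400 + 7350 − 882 + 49 − 1 = -204.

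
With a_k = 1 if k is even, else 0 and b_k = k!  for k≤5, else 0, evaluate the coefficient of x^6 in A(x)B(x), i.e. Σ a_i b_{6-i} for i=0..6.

This is [x^6] in the product of the two ordinary generating functions.
Σ = 1·0 + 0·120 + 1·24 + 0·6 + 1·2 + 0·1 + 1·1 = 27.

27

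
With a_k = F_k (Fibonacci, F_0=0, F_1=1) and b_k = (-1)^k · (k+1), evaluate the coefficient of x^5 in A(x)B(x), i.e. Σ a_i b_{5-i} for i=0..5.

6

This is [x^5] in the product of the two ordinary generating functions.
Σ = 0·(-6) + 1·5 + 1·(-4) + 2·3 + 3·(-2) + 5·1 = 6.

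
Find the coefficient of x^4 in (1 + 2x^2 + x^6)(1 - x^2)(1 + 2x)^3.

(1 + 2x^2 + x^6) has coefficients 1,0,2,0,0 for degrees 0…4.
(1 - x^2) has coefficients 1,0,-1,0,0 for degrees 0…4.
Finally multiplying by (1 + 2x)^3, the product of all factors after the first has coefficients 1,6,11,2,-12 for degrees 0…4.
[x^4] = 1·(-12) + 2·11 = 10.

10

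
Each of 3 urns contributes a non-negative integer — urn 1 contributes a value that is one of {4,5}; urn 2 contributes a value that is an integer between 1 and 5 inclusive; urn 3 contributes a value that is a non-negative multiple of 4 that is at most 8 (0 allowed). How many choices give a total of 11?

The generating function for the choices is (x⁴ + x⁵)·(x + x² + x³ + x⁴ + x⁵)·(1 + x⁴ + x⁸); the count is [x¹¹].
(x⁴ + x⁵) has coefficients 0,0,0,0,1,1 for degrees 0…5.
(x + x² + x³ + x⁴ + x⁵) has coefficients 0,1,1,1,1,1,0,0,0,0,0,0 for degrees 0…11.
Finally multiplying by (1 + x⁴ + x⁸), the product of all factors after the first has coefficients 0,1,1,1,1,2,1,1,1,2,1,1 for degrees 0…11.
[x¹¹] = 1·1 + 1·1 = 2.

2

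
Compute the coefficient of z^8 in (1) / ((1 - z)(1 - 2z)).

Partial fractions give a closed form: a_n = (-1)·1^n + (2)·2^n.
At n = 8: a_8 = 511.

511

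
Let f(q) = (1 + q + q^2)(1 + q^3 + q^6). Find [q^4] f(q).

1

(1 + q + q^2) has coefficients 1,1,1 for degrees 0…2.
(1 + q^3 + q^6) has coefficients 1,0,0,1,0 for degrees 0…4.
[q^4] = 1·0 + 1·1 + 1·0 = 1.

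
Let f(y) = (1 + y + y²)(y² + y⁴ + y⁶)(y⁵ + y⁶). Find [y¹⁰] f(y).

3

(1 + y + y²) has coefficients 1,1,1 for degrees 0…2.
(y² + y⁴ + y⁶) has coefficients 0,0,1,0,1,0,1,0,0,0,0 for degrees 0…10.
Finally multiplying by (y⁵ + y⁶), the product of all factors after the first has coefficients 0,0,0,0,0,0,0,1,1,1,1 for degrees 0…10.
[y¹⁰] = 1·1 + 1·1 + 1·1 = 3.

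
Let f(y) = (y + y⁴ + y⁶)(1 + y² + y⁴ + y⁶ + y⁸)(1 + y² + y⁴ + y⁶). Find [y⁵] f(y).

3

(y + y⁴ + y⁶) has coefficients 0,1,0,0,1,0 for degrees 0…5.
(1 + y² + y⁴ + y⁶ + y⁸) has coefficients 1,0,1,0,1,0 for degrees 0…5.
Finally multiplying by (1 + y² + y⁴ + y⁶), the product of all factors after the first has coefficients 1,0,2,0,3,0 for degrees 0…5.
[y⁵] = 1·3 + 1·0 = 3.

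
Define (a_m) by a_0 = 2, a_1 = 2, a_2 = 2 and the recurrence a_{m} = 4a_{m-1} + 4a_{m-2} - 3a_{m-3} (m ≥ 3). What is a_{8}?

The ordinary generating function has denominator 1 - 4t - 4t^2 + 3t^3.
Iterating the recurrence: a_0,…,a_{8} = 2, 2, 2, 10, 42, 202, 946, 4466, 21042.

21042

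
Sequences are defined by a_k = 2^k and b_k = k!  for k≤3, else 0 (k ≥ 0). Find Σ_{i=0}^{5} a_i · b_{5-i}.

The convolution is the x^5 coefficient of A(x)B(x).
Σ = 1·0 + 2·0 + 4·6 + 8·2 + 16·1 + 32·1 = 88.

88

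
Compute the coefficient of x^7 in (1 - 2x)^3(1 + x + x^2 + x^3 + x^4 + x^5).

4

(1 - 2x)^3 has coefficients 1,-6,12,-8 for degrees 0…3.
(1 + x + x^2 + x^3 + x^4 + x^5) has coefficients 1,1,1,1,1,1,0,0 for degrees 0…7.
[x^7] = 1·0 − 6·0 + 12·1 − 8·1 = 4.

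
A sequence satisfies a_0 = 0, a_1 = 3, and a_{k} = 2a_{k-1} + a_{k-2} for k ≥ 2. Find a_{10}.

The ordinary generating function has denominator 1 - 2q - q^2.
Iterating the recurrence: a_0,…,a_{10} = 0, 3, 6, 15, 36, 87, 210, 507, 1224, 2955, 7134.

7134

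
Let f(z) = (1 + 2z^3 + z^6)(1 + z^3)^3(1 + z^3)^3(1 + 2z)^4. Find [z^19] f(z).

(1 + 2z^3 + z^6) has coefficients 1,0,0,2,0,0,1 for degrees 0…6.
(1 + z^3)^3 has coefficients 1,0,0,3,0,0,3,0,0,1,0,0,0,0,0,0,0,0,0,0 for degrees 0…19.
Multiplying by (1 + z^3)^3 gives running coefficients 1,0,0,6,0,0,15,0,0,20,0,0,15,0,0,6,0,0,1,0 for degrees 0…19.
Finally multiplying by (1 + 2z)^4, the product of all factors after the first has coefficients 1,8,24,38,64,144,207,216,360,500,400,480,655,440,360,486,288,144,193,104 for degrees 0…19.
[z^19] = 1·104 + 2·288 + 1·440 = 1120.

1120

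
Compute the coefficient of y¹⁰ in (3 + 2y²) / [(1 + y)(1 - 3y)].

The denominator gives the recurrence a_n = 2a_(n−1) + 3a_(n−2) for n ≥ 3; the numerator fixes a_0 = 3, a_1 = 6, a_2 = 23.
Iterating: 3, 6, 23, 64, 197, 586, 1763, 5284, 15857, 47566, 142703, so a_10 = 142703.

142703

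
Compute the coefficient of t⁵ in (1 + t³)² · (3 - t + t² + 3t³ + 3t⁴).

2

(1 + t³)² has coefficients 1,0,0,2,0,0 for degrees 0…5.
(3 - t + t² + 3t³ + 3t⁴) has coefficients 3,-1,1,3,3,0 for degrees 0…5.
[t⁵] = 1·0 + 2·1 = 2.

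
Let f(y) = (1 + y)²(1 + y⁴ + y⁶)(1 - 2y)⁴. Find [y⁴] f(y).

-23

(1 + y)² has coefficients 1,2,1 for degrees 0…2.
(1 + y⁴ + y⁶) has coefficients 1,0,0,0,1 for degrees 0…4.
Finally multiplying by (1 - 2y)⁴, the product of all factors after the first has coefficients 1,-8,24,-32,17 for degrees 0…4.
[y⁴] = 1·17 + 2·(-32) + 1·24 = -23.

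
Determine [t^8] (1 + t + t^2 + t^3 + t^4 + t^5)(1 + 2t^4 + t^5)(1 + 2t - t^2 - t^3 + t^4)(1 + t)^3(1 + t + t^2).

(1 + t + t^2 + t^3 + t^4 + t^5) has coefficients 1,1,1,1,1,1 for degrees 0…5.
(1 + 2t^4 + t^5) has coefficients 1,0,0,0,2,1,0,0,0 for degrees 0…8.
Multiplying by (1 + 2t - t^2 - t^3 + t^4) gives running coefficients 1,2,-1,-1,3,5,0,-3,1 for degrees 0…8.
Multiplying by (1 + t)^3 gives running coefficients 1,5,8,3,-1,10,23,15,-3 for degrees 0…8.
Finally multiplying by (1 + t + t^2), the product of all factors after the first has coefficients 1,6,14,16,10,12,32,48,35 for degrees 0…8.
[t^8] = 1·35 + 1·48 + 1·32 + 1·12 + 1·10 + 1·16 = 153.

153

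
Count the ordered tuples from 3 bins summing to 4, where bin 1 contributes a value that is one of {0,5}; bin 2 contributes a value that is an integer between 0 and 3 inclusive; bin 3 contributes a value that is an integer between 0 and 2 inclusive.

2

The generating function for the choices is (1 + q⁵)·(1 + q + q² + q³)·(1 + q + q²); the count is [q⁴].
(1 + q⁵) has coefficients 1,0,0,0,0 for degrees 0…4.
(1 + q + q² + q³) has coefficients 1,1,1,1,0 for degrees 0…4.
Finally multiplying by (1 + q + q²), the product of all factors after the first has coefficients 1,2,3,3,2 for degrees 0…4.
[q⁴] = 1·2 = 2.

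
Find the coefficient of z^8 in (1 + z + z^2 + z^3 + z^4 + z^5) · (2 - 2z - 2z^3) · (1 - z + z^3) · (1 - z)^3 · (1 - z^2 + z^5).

-18

(1 + z + z^2 + z^3 + z^4 + z^5) has coefficients 1,1,1,1,1,1 for degrees 0…5.
(2 - 2z - 2z^3) has coefficients 2,-2,0,-2,0,0,0,0,0 for degrees 0…8.
Multiplying by (1 - z + z^3) gives running coefficients 2,-4,2,0,0,0,-2,0,0 for degrees 0…8.
Multiplying by (1 - z)^3 gives running coefficients 2,-10,20,-20,10,-2,-2,6,-6 for degrees 0…8.
Finally multiplying by (1 - z^2 + z^5), the product of all factors after the first has coefficients 2,-10,18,-10,-10,20,-22,28,-24 for degrees 0…8.
[z^8] = 1·(-24) + 1·28 + 1·(-22) + 1·20 + 1·(-10) + 1·(-10) = -18.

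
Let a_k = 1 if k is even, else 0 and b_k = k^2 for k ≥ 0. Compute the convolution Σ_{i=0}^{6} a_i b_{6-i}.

56

Write out a_i and b_{6-i} for i = 0,…,6 and sum the products.
Σ = 1·36 + 0·25 + 1·16 + 0·9 + 1·4 + 0·1 + 1·0 = 56.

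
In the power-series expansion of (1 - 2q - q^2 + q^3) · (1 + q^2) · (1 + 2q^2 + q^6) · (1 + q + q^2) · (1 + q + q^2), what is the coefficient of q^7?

(1 - 2q - q^2 + q^3) has coefficients 1,-2,-1,1 for degrees 0…3.
(1 + q^2) has coefficients 1,0,1,0,0,0,0,0 for degrees 0…7.
Multiplying by (1 + 2q^2 + q^6) gives running coefficients 1,0,3,0,2,0,1,0 for degrees 0…7.
Multiplying by (1 + q + q^2) gives running coefficients 1,1,4,3,5,2,3,1 for degrees 0…7.
Finally multiplying by (1 + q + q^2), the product of all factors after the first has coefficients 1,2,6,8,12,10,10,6 for degrees 0…7.
[q^7] = 1·6 − 2·10 − 1·10 + 1·12 = -12.

-12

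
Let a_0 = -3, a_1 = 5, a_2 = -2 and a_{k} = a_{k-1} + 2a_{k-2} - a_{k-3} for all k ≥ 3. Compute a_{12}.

998

The ordinary generating function has denominator 1 - t - 2t^2 + t^3.
Iterating the recurrence: a_0,…,a_{12} = -3, 5, -2, 11, 2, 26, 19, 69, 81, 200, 293, 612, 998.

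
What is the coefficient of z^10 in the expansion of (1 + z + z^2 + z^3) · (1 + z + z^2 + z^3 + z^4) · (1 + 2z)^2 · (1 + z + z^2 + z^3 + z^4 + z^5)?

102

(1 + z + z^2 + z^3) has coefficients 1,1,1,1 for degrees 0…3.
(1 + z + z^2 + z^3 + z^4) has coefficients 1,1,1,1,1,0,0,0,0,0,0 for degrees 0…10.
Multiplying by (1 + 2z)^2 gives running coefficients 1,5,9,9,9,8,4,0,0,0,0 for degrees 0…10.
Finally multiplying by (1 + z + z^2 + z^3 + z^4 + z^5), the product of all factors after the first has coefficients 1,6,15,24,33,41,44,39,30,21,12 for degrees 0…10.
[z^10] = 1·12 + 1·21 + 1·30 + 1·39 = 102.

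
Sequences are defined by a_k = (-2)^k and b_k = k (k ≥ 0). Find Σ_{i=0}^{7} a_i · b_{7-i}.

31

This is [x^7] in the product of the two ordinary generating functions.
Σ = 1·7 − 2·6 + 4·5 − 8·4 + 16·3 − 32·2 + 64·1 − 128·0 = 31.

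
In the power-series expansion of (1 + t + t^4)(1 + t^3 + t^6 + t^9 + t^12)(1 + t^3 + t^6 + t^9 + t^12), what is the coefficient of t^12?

5

(1 + t + t^4) has coefficients 1,1,0,0,1 for degrees 0…4.
(1 + t^3 + t^6 + t^9 + t^12) has coefficients 1,0,0,1,0,0,1,0,0,1,0,0,1 for degrees 0…12.
Finally multiplying by (1 + t^3 + t^6 + t^9 + t^12), the product of all factors after the first has coefficients 1,0,0,2,0,0,3,0,0,4,0,0,5 for degrees 0…12.
[t^12] = 1·5 + 1·0 + 1·0 = 5.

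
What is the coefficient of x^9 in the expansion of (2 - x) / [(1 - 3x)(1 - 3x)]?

334611

The denominator gives the recurrence a_n = 6a_(n−1) − 9a_(n−2) for n ≥ 2; the numerator fixes a_0 = 2, a_1 = 11.
Iterating: 2, 11, 48, 189, 702, 2511, 8748, 29889, 100602, 334611, so a_9 = 334611.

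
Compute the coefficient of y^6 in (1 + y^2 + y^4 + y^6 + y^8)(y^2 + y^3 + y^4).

2

(1 + y^2 + y^4 + y^6 + y^8) has coefficients 1,0,1,0,1,0,1 for degrees 0…6.
(y^2 + y^3 + y^4) has coefficients 0,0,1,1,1,0,0 for degrees 0…6.
[y^6] = 1·0 + 1·1 + 1·1 + 1·0 = 2.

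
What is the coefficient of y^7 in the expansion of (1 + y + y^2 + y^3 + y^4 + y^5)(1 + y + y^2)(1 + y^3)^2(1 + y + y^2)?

(1 + y + y^2 + y^3 + y^4 + y^5) has coefficients 1,1,1,1,1,1 for degrees 0…5.
(1 + y + y^2) has coefficients 1,1,1,0,0,0,0,0 for degrees 0…7.
Multiplying by (1 + y^3)^2 gives running coefficients 1,1,1,2,2,2,1,1 for degrees 0…7.
Finally multiplying by (1 + y + y^2), the product of all factors after the first has coefficients 1,2,3,4,5,6,5,4 for degrees 0…7.
[y^7] = 1·4 + 1·5 + 1·6 + 1·5 + 1·4 + 1·3 = 27.

27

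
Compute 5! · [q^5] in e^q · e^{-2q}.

The EGF product rule gives c_5 = Σ_{k_1+k_2=5} C(5; k_1,k_2) · ∏ g_i(k_i), where e^q gives (1)^k; e^{-2q} gives (-2)^k.
g_1(k) for k = 0…5: 1, 1, 1, 1, 1, 1.
g_2(k) for k = 0…5: 1, -2, 4, -8, 16, -32.
c_5 = Σ_k C(5,k)·g_1(k)·g_2(5−k) = 1·1·(-32) + 5·1·16 + 10·1·(-8) + 10·1·4 + 5·1·(-2) + 1·1·1 = −32 + 80 − 80 + 40 − 10 + 1 = -1.

-1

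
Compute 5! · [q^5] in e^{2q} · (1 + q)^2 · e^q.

The EGF product rule gives c_5 = Σ_{k_1+k_2+k_3=5} C(5; k_1,k_2,k_3) · ∏ g_i(k_i), where e^{2q} gives (2)^k; (1+q)^2 gives the falling factorial (2)_k; e^q gives (1)^k.
g_1(k) for k = 0…5: 1, 2, 4, 8, 16, 32.
g_2(k) for k = 0…5: 1, 2, 2, 0, 0, 0.
g_3(k) for k = 0…5: 1, 1, 1, 1, 1, 1.
First combine the last two factors: h(k) = Σ_j C(k,j)·g_2(j)·g_3(k−j) for k = 0…5: 1, 3, 7, 13, 21, 31.
c_5 = Σ_k C(5,k)·g_1(k)·h(5−k) = 1·1·31 + 5·2·21 + 10·4·13 + 10·8·7 + 5·16·3 + 1·32·1 = 31 + 210 + 520 + 560 + 240 + 32 = 1593.

1593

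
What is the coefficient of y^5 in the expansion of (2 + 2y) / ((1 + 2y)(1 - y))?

Partial fractions give a closed form: a_n = (2/3)·(-2)^n + (4/3)·1^n.
At n = 5: a_5 = -20.

-20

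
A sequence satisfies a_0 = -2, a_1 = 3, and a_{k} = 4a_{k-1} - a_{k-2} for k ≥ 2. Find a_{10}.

The ordinary generating function has denominator 1 - 4y + y^2.
Iterating the recurrence: a_0,…,a_{10} = -2, 3, 14, 53, 198, 739, 2758, 10293, 38414, 143363, 535038.

535038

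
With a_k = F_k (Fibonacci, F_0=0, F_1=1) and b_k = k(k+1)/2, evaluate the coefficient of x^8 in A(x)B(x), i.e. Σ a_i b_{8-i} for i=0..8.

176

This is [x^8] in the product of the two ordinary generating functions.
Σ = 0·36 + 1·28 + 1·21 + 2·15 + 3·10 + 5·6 + 8·3 + 13·1 + 21·0 = 176.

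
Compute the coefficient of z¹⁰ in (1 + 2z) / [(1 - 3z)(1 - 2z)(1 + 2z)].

175099

The denominator gives the recurrence a_n = 3a_(n−1) + 4a_(n−2) − 12a_(n−3) for n ≥ 3; the numerator fixes a_0 = 1, a_1 = 5, a_2 = 19.
Iterating: 1, 5, 19, 65, 211, 665, 2059, 6305, 19171, 58025, 175099, so a_10 = 175099.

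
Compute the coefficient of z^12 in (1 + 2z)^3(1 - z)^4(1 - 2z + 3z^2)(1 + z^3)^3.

(1 + 2z)^3 has coefficients 1,6,12,8 for degrees 0…3.
(1 - z)^4 has coefficients 1,-4,6,-4,1,0,0,0,0,0,0,0,0 for degrees 0…12.
Multiplying by (1 - 2z + 3z^2) gives running coefficients 1,-6,17,-28,27,-14,3,0,0,0,0,0,0 for degrees 0…12.
Finally multiplying by (1 + z^3)^3, the product of all factors after the first has coefficients 1,-6,17,-25,9,37,-78,63,9,-74,75,-25,-19 for degrees 0…12.
[z^12] = 1·(-19) + 6·(-25) + 12·75 + 8·(-74) = 139.

139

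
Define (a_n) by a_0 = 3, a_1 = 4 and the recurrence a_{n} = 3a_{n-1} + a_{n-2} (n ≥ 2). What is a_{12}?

The ordinary generating function has denominator 1 - 3t - t^2.
Iterating the recurrence: a_0,…,a_{12} = 3, 4, 15, 49, 162, 535, 1767, 5836, 19275, 63661, 210258, 694435, 2293563.

2293563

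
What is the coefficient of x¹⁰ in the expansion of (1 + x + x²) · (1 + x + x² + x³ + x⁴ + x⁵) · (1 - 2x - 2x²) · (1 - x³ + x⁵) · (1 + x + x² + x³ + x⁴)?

-11

(1 + x + x²) has coefficients 1,1,1 for degrees 0…2.
(1 + x + x² + x³ + x⁴ + x⁵) has coefficients 1,1,1,1,1,1,0,0,0,0,0 for degrees 0…10.
Multiplying by (1 - 2x - 2x²) gives running coefficients 1,-1,-3,-3,-3,-3,-4,-2,0,0,0 for degrees 0…10.
Multiplying by (1 - x³ + x⁵) gives running coefficients 1,-1,-3,-4,-2,1,-2,-2,0,1,-1 for degrees 0…10.
Finally multiplying by (1 + x + x² + x³ + x⁴), the product of all factors after the first has coefficients 1,0,-3,-7,-9,-9,-10,-9,-5,-2,-4 for degrees 0…10.
[x¹⁰] = 1·(-4) + 1·(-2) + 1·(-5) = -11.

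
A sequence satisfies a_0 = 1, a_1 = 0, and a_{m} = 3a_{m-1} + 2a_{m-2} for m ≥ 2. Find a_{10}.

The ordinary generating function has denominator 1 - 3q - 2q^2.
Iterating the recurrence: a_0,…,a_{10} = 1, 0, 2, 6, 22, 78, 278, 990, 3526, 12558, 44726.

44726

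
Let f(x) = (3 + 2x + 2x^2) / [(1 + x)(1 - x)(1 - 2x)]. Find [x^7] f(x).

764

Partial fractions give a closed form: a_n = (1/2)·(-1)^n + (-7/2)·1^n + (6)·2^n.
At n = 7: a_7 = 764.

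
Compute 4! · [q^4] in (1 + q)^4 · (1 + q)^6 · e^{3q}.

19701

The EGF product rule gives c_4 = Σ_{k_1+k_2+k_3=4} C(4; k_1,k_2,k_3) · ∏ g_i(k_i), where (1+q)^4 gives the falling factorial (4)_k; (1+q)^6 gives the falling factorial (6)_k; e^{3q} gives (3)^k.
g_1(k) for k = 0…4: 1, 4, 12, 24, 24.
g_2(k) for k = 0…4: 1, 6, 30, 120, 360.
g_3(k) for k = 0…4: 1, 3, 9, 27, 81.
First combine the last two factors: h(k) = Σ_j C(k,j)·g_2(j)·g_3(k−j) for k = 0…4: 1, 9, 75, 579, 4149.
c_4 = Σ_k C(4,k)·g_1(k)·h(4−k) = 1·1·4149 + 4·4·579 + 6·12·75 + 4·24·9 + 1·24·1 = 4149 + 9264 + 5400 + 864 + 24 = 19701.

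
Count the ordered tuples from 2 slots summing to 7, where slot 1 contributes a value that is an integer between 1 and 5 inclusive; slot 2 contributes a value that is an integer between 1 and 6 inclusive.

5

The generating function for the choices is (t + t^2 + t^3 + t^4 + t^5)·(t + t^2 + t^3 + t^4 + t^5 + t^6); the count is [t^7].
(t + t^2 + t^3 + t^4 + t^5) has coefficients 0,1,1,1,1,1 for degrees 0…5.
(t + t^2 + t^3 + t^4 + t^5 + t^6) has coefficients 0,1,1,1,1,1,1,0 for degrees 0…7.
[t^7] = 1·1 + 1·1 + 1·1 + 1·1 + 1·1 = 5.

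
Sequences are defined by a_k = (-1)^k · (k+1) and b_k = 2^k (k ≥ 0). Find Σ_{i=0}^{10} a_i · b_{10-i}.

459

Write out a_i and b_{10-i} for i = 0,…,10 and sum the products.
Σ = 1·1024 − 2·512 + 3·256 − 4·128 + 5·64 − 6·32 + 7·16 − 8·8 + 9·4 − 10·2 + 11·1 = 459.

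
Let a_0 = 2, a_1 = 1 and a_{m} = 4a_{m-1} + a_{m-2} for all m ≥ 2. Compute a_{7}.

8057

The ordinary generating function has denominator 1 - 4z - z^2.
Iterating the recurrence: a_0,…,a_{7} = 2, 1, 6, 25, 106, 449, 1902, 8057.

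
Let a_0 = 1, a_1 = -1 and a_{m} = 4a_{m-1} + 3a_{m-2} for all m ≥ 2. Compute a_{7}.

The ordinary generating function has denominator 1 - 4z - 3z^2.
Iterating the recurrence: a_0,…,a_{7} = 1, -1, -1, -7, -31, -145, -673, -3127.

-3127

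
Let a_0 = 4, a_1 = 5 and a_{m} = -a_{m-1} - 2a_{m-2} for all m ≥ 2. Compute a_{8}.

-41

The ordinary generating function has denominator 1 + q + 2q^2.
Iterating the recurrence: a_0,…,a_{8} = 4, 5, -13, 3, 23, -29, -17, 75, -41.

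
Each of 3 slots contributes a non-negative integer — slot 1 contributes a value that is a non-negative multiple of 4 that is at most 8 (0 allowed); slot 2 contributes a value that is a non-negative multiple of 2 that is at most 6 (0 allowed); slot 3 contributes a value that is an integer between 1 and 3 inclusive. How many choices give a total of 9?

4

The generating function for the choices is (1 + y^4 + y^8)·(1 + y^2 + y^4 + y^6)·(y + y^2 + y^3); the count is [y^9].
(1 + y^4 + y^8) has coefficients 1,0,0,0,1,0,0,0,1 for degrees 0…8.
(1 + y^2 + y^4 + y^6) has coefficients 1,0,1,0,1,0,1,0,0,0 for degrees 0…9.
Finally multiplying by (y + y^2 + y^3), the product of all factors after the first has coefficients 0,1,1,2,1,2,1,2,1,1 for degrees 0…9.
[y^9] = 1·1 + 1·2 + 1·1 = 4.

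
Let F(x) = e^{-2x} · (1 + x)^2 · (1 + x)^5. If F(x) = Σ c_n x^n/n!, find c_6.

400

The EGF product rule gives c_6 = Σ_{k_1+k_2+k_3=6} C(6; k_1,k_2,k_3) · ∏ g_i(k_i), where e^{-2x} gives (-2)^k; (1+x)^2 gives the falling factorial (2)_k; (1+x)^5 gives the falling factorial (5)_k.
g_1(k) for k = 0…6: 1, -2, 4, -8, 16, -32, 64.
g_2(k) for k = 0…6: 1, 2, 2, 0, 0, 0, 0.
g_3(k) for k = 0…6: 1, 5, 20, 60, 120, 120, 0.
First combine the last two factors: h(k) = Σ_j C(k,j)·g_2(j)·g_3(k−j) for k = 0…6: 1, 7, 42, 210, 840, 2520, 5040.
c_6 = Σ_k C(6,k)·g_1(k)·h(6−k) = 1·1·5040 + 6·(-2)·2520 + 15·4·840 + 20·(-8)·210 + 15·16·42 + 6·(-32)·7 + 1·64·1 = 5040 − 30240 + 50400 − 33600 + 10080 − 1344 + 64 = 400.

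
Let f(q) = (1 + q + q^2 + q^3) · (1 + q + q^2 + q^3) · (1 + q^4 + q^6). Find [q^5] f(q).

(1 + q + q^2 + q^3) has coefficients 1,1,1,1 for degrees 0…3.
(1 + q + q^2 + q^3) has coefficients 1,1,1,1,0,0 for degrees 0…5.
Finally multiplying by (1 + q^4 + q^6), the product of all factors after the first has coefficients 1,1,1,1,1,1 for degrees 0…5.
[q^5] = 1·1 + 1·1 + 1·1 + 1·1 = 4.

4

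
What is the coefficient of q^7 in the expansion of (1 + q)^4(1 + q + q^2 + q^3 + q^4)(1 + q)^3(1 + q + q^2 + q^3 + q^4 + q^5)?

(1 + q)^4 has coefficients 1,4,6,4,1 for degrees 0…4.
(1 + q + q^2 + q^3 + q^4) has coefficients 1,1,1,1,1,0,0,0 for degrees 0…7.
Multiplying by (1 + q)^3 gives running coefficients 1,4,7,8,8,7,4,1 for degrees 0…7.
Finally multiplying by (1 + q + q^2 + q^3 + q^4 + q^5), the product of all factors after the first has coefficients 1,5,12,20,28,35,38,35 for degrees 0…7.
[q^7] = 1·35 + 4·38 + 6·35 + 4·28 + 1·20 = 529.

529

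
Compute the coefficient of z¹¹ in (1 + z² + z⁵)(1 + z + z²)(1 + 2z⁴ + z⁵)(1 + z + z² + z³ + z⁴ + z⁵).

23

(1 + z² + z⁵) has coefficients 1,0,1,0,0,1 for degrees 0…5.
(1 + z + z²) has coefficients 1,1,1,0,0,0,0,0,0,0,0,0 for degrees 0…11.
Multiplying by (1 + 2z⁴ + z⁵) gives running coefficients 1,1,1,0,2,3,3,1,0,0,0,0 for degrees 0…11.
Finally multiplying by (1 + z + z² + z³ + z⁴ + z⁵), the product of all factors after the first has coefficients 1,2,3,3,5,8,10,10,9,9,7,4 for degrees 0…11.
[z¹¹] = 1·4 + 1·9 + 1·10 = 23.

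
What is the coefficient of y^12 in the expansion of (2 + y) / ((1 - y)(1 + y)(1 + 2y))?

The denominator gives the recurrence a_n = −2a_(n−1) + a_(n−2) + 2a_(n−3) for n ≥ 3; the numerator fixes a_0 = 2, a_1 = -3, a_2 = 8.
Iterating: 2, -3, 8, -15, 32, -63, 128, -255, 512, -1023, 2048, -4095, 8192, so a_12 = 8192.

8192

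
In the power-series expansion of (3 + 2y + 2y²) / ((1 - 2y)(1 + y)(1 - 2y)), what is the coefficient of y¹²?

The denominator gives the recurrence a_n = 3a_(n−1) − 4a_(n−3) for n ≥ 3; the numerator fixes a_0 = 3, a_1 = 11, a_2 = 35.
Iterating: 3, 11, 35, 93, 235, 565, 1323, 3029, 6827, 15189, 33451, 73045, 158379, so a_12 = 158379.

158379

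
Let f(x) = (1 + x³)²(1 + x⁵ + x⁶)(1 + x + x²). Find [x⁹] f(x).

(1 + x³)² has coefficients 1,0,0,2,0,0,1 for degrees 0…6.
(1 + x⁵ + x⁶) has coefficients 1,0,0,0,0,1,1,0,0,0 for degrees 0…9.
Finally multiplying by (1 + x + x²), the product of all factors after the first has coefficients 1,1,1,0,0,1,2,2,1,0 for degrees 0…9.
[x⁹] = 1·0 + 2·2 + 1·0 = 4.

4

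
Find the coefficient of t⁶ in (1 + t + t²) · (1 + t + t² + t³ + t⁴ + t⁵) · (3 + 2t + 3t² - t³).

18

(1 + t + t²) has coefficients 1,1,1 for degrees 0…2.
(1 + t + t² + t³ + t⁴ + t⁵) has coefficients 1,1,1,1,1,1,0 for degrees 0…6.
Finally multiplying by (3 + 2t + 3t² - t³), the product of all factors after the first has coefficients 3,5,8,7,7,7,4 for degrees 0…6.
[t⁶] = 1·4 + 1·7 + 1·7 = 18.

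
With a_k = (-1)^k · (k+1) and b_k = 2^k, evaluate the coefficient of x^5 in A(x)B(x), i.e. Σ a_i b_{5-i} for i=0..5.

This is [x^5] in the product of the two ordinary generating functions.
Σ = 1·32 − 2·16 + 3·8 − 4·4 + 5·2 − 6·1 = 12.

12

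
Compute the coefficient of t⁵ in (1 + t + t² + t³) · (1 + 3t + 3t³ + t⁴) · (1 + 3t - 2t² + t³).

15

(1 + t + t² + t³) has coefficients 1,1,1,1 for degrees 0…3.
(1 + 3t + 3t³ + t⁴) has coefficients 1,3,0,3,1,0 for degrees 0…5.
Finally multiplying by (1 + 3t - 2t² + t³), the product of all factors after the first has coefficients 1,6,7,-2,13,-3 for degrees 0…5.
[t⁵] = 1·(-3) + 1·13 + 1·(-2) + 1·7 = 15.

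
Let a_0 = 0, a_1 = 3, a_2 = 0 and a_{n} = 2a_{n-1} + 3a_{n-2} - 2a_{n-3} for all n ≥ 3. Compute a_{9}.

2859

The ordinary generating function has denominator 1 - 2q - 3q^2 + 2q^3.
Iterating the recurrence: a_0,…,a_{9} = 0, 3, 0, 9, 12, 51, 120, 369, 996, 2859.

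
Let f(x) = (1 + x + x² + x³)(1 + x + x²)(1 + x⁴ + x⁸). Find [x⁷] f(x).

(1 + x + x² + x³) has coefficients 1,1,1,1 for degrees 0…3.
(1 + x + x²) has coefficients 1,1,1,0,0,0,0,0 for degrees 0…7.
Finally multiplying by (1 + x⁴ + x⁸), the product of all factors after the first has coefficients 1,1,1,0,1,1,1,0 for degrees 0…7.
[x⁷] = 1·0 + 1·1 + 1·1 + 1·1 = 3.

3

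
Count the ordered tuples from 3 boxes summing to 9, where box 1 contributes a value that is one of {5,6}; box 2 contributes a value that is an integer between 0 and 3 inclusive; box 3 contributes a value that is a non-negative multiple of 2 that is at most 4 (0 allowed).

4

The generating function for the choices is (t^5 + t^6)·(1 + t + t^2 + t^3)·(1 + t^2 + t^4); the count is [t^9].
(t^5 + t^6) has coefficients 0,0,0,0,0,1,1 for degrees 0…6.
(1 + t + t^2 + t^3) has coefficients 1,1,1,1,0,0,0,0,0,0 for degrees 0…9.
Finally multiplying by (1 + t^2 + t^4), the product of all factors after the first has coefficients 1,1,2,2,2,2,1,1,0,0 for degrees 0…9.
[t^9] = 1·2 + 1·2 = 4.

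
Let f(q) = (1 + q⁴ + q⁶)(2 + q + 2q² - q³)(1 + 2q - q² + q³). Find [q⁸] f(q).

-1

(1 + q⁴ + q⁶) has coefficients 1,0,0,0,1,0,1 for degrees 0…6.
(2 + q + 2q² - q³) has coefficients 2,1,2,-1,0,0,0,0,0 for degrees 0…8.
Finally multiplying by (1 + 2q - q² + q³), the product of all factors after the first has coefficients 2,5,2,4,-3,3,-1,0,0 for degrees 0…8.
[q⁸] = 1·0 + 1·(-3) + 1·2 = -1.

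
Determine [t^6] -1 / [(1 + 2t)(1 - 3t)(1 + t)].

The denominator gives the recurrence a_n = 7a_(n−2) + 6a_(n−3) for n ≥ 3; the numerator fixes a_0 = -1, a_1 = 0, a_2 = -7.
Iterating: -1, 0, -7, -6, -49, -84, -379, so a_6 = -379.

-379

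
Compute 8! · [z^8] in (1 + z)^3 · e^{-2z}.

-2816

The EGF product rule gives c_8 = Σ_{k_1+k_2=8} C(8; k_1,k_2) · ∏ g_i(k_i), where (1+z)^3 gives the falling factorial (3)_k; e^{-2z} gives (-2)^k.
g_1(k) for k = 0…8: 1, 3, 6, 6, 0, 0, 0, 0, 0.
g_2(k) for k = 0…8: 1, -2, 4, -8, 16, -32, 64, -128, 256.
c_8 = Σ_k C(8,k)·g_1(k)·g_2(8−k) = 1·1·256 + 8·3·(-128) + 28·6·64 + 56·6·(-32) = 256 − 3072 + 10752 − 10752 = -2816.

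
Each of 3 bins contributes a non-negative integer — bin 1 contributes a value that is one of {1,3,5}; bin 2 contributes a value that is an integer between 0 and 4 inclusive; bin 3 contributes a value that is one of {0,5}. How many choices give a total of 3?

2

The generating function for the choices is (z + z^3 + z^5)·(1 + z + z^2 + z^3 + z^4)·(1 + z^5); the count is [z^3].
(z + z^3 + z^5) has coefficients 0,1,0,1 for degrees 0…3.
(1 + z + z^2 + z^3 + z^4) has coefficients 1,1,1,1 for degrees 0…3.
Finally multiplying by (1 + z^5), the product of all factors after the first has coefficients 1,1,1,1 for degrees 0…3.
[z^3] = 1·1 + 1·1 = 2.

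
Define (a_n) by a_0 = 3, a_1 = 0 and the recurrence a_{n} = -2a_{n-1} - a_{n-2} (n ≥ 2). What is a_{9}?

The ordinary generating function has denominator 1 + 2q + q^2.
Iterating the recurrence: a_0,…,a_{9} = 3, 0, -3, 6, -9, 12, -15, 18, -21, 24.

24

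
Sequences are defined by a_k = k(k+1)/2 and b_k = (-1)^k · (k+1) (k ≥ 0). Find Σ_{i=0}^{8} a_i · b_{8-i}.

Write out a_i and b_{8-i} for i = 0,…,8 and sum the products.
Σ = 0·9 + 1·(-8) + 3·7 + 6·(-6) + 10·5 + 15·(-4) + 21·3 + 28·(-2) + 36·1 = 10.

10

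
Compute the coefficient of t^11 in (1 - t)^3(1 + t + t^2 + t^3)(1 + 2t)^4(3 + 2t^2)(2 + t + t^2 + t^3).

(1 - t)^3 has coefficients 1,-3,3,-1 for degrees 0…3.
(1 + t + t^2 + t^3) has coefficients 1,1,1,1,0,0,0,0,0,0,0,0 for degrees 0…11.
Multiplying by (1 + 2t)^4 gives running coefficients 1,9,33,65,80,72,48,16,0,0,0,0 for degrees 0…11.
Multiplying by (3 + 2t^2) gives running coefficients 3,27,101,213,306,346,304,192,96,32,0,0 for degrees 0…11.
Finally multiplying by (2 + t + t^2 + t^3), the product of all factors after the first has coefficients 6,57,232,557,953,1312,1473,1340,1034,656,320,128 for degrees 0…11.
[t^11] = 1·128 − 3·320 + 3·656 − 1·1034 = 102.

102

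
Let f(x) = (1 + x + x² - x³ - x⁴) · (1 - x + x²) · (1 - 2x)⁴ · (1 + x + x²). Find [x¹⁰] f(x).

(1 + x + x² - x³ - x⁴) has coefficients 1,1,1,-1,-1 for degrees 0…4.
(1 - x + x²) has coefficients 1,-1,1,0,0,0,0,0,0,0,0 for degrees 0…10.
Multiplying by (1 - 2x)⁴ gives running coefficients 1,-9,33,-64,72,-48,16,0,0,0,0 for degrees 0…10.
Finally multiplying by (1 + x + x²), the product of all factors after the first has coefficients 1,-8,25,-40,41,-40,40,-32,16,0,0 for degrees 0…10.
[x¹⁰] = 1·0 + 1·0 + 1·16 − 1·(-32) − 1·40 = 8.

8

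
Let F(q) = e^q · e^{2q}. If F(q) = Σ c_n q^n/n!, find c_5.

243

The EGF product rule gives c_5 = Σ_{k_1+k_2=5} C(5; k_1,k_2) · ∏ g_i(k_i), where e^q gives (1)^k; e^{2q} gives (2)^k.
g_1(k) for k = 0…5: 1, 1, 1, 1, 1, 1.
g_2(k) for k = 0…5: 1, 2, 4, 8, 16, 32.
c_5 = Σ_k C(5,k)·g_1(k)·g_2(5−k) = 1·1·32 + 5·1·16 + 10·1·8 + 10·1·4 + 5·1·2 + 1·1·1 = 32 + 80 + 80 + 40 + 10 + 1 = 243.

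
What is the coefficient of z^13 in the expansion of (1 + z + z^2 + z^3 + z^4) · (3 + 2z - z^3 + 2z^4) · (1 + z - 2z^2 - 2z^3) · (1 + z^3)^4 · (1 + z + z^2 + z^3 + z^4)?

-537

(1 + z + z^2 + z^3 + z^4) has coefficients 1,1,1,1,1 for degrees 0…4.
(3 + 2z - z^3 + 2z^4) has coefficients 3,2,0,-1,2,0,0,0,0,0,0,0,0,0 for degrees 0…13.
Multiplying by (1 + z - 2z^2 - 2z^3) gives running coefficients 3,5,-4,-11,-3,4,-2,-4,0,0,0,0,0,0 for degrees 0…13.
Multiplying by (1 + z^3)^4 gives running coefficients 3,5,-4,1,17,-12,-28,14,-8,-62,-14,8,-53,-31 for degrees 0…13.
Finally multiplying by (1 + z + z^2 + z^3 + z^4), the product of all factors after the first has coefficients 3,8,4,5,22,7,-26,-8,-17,-96,-98,-62,-129,-152 for degrees 0…13.
[z^13] = 1·(-152) + 1·(-129) + 1·(-62) + 1·(-98) + 1·(-96) = -537.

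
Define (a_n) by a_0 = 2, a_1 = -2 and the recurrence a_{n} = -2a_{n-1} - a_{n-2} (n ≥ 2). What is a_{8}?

2

The ordinary generating function has denominator 1 + 2q + q^2.
Iterating the recurrence: a_0,…,a_{8} = 2, -2, 2, -2, 2, -2, 2, -2, 2.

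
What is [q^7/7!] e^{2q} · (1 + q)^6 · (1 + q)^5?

The EGF product rule gives c_7 = Σ_{k_1+k_2+k_3=7} C(7; k_1,k_2,k_3) · ∏ g_i(k_i), where e^{2q} gives (2)^k; (1+q)^6 gives the falling factorial (6)_k; (1+q)^5 gives the falling factorial (5)_k.
g_1(k) for k = 0…7: 1, 2, 4, 8, 16, 32, 64, 128.
g_2(k) for k = 0…7: 1, 6, 30, 120, 360, 720, 720, 0.
g_3(k) for k = 0…7: 1, 5, 20, 60, 120, 120, 0, 0.
First combine the last two factors: h(k) = Σ_j C(k,j)·g_2(j)·g_3(k−j) for k = 0…7: 1, 11, 110, 990, 7920, 55440, 332640, 1663200.
c_7 = Σ_k C(7,k)·g_1(k)·h(7−k) = 1·1·1663200 + 7·2·332640 + 21·4·55440 + 35·8·7920 + 35·16·990 + 21·32·110 + 7·64·11 + 1·128·1 = 1663200 + 4656960 + 4656960 + 2217600 + 554400 + 73920 + 4928 + 128 = 13828096.

13828096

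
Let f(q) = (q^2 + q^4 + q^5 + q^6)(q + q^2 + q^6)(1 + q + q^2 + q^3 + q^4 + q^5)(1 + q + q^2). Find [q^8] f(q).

21

(q^2 + q^4 + q^5 + q^6) has coefficients 0,0,1,0,1,1,1 for degrees 0…6.
(q + q^2 + q^6) has coefficients 0,1,1,0,0,0,1,0,0 for degrees 0…8.
Multiplying by (1 + q + q^2 + q^3 + q^4 + q^5) gives running coefficients 0,1,2,2,2,2,3,2,1 for degrees 0…8.
Finally multiplying by (1 + q + q^2), the product of all factors after the first has coefficients 0,1,3,5,6,6,7,7,6 for degrees 0…8.
[q^8] = 1·7 + 1·6 + 1·5 + 1·3 = 21.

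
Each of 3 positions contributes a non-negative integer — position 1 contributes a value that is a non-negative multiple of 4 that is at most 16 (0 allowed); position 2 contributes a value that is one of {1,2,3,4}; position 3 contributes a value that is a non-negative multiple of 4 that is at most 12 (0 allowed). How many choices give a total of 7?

2

The generating function for the choices is (1 + y^4 + y^8 + y^12 + y^16)·(y + y^2 + y^3 + y^4)·(1 + y^4 + y^8 + y^12); the count is [y^7].
(1 + y^4 + y^8 + y^12 + y^16) has coefficients 1,0,0,0,1,0,0,0 for degrees 0…7.
(y + y^2 + y^3 + y^4) has coefficients 0,1,1,1,1,0,0,0 for degrees 0…7.
Finally multiplying by (1 + y^4 + y^8 + y^12), the product of all factors after the first has coefficients 0,1,1,1,1,1,1,1 for degrees 0…7.
[y^7] = 1·1 + 1·1 = 2.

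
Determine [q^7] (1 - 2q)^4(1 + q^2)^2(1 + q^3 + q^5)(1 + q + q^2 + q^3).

(1 - 2q)^4 has coefficients 1,-8,24,-32,16 for degrees 0…4.
(1 + q^2)^2 has coefficients 1,0,2,0,1,0,0,0 for degrees 0…7.
Multiplying by (1 + q^3 + q^5) gives running coefficients 1,0,2,1,1,3,0,3 for degrees 0…7.
Finally multiplying by (1 + q + q^2 + q^3), the product of all factors after the first has coefficients 1,1,3,4,4,7,5,7 for degrees 0…7.
[q^7] = 1·7 − 8·5 + 24·7 − 32·4 + 16·4 = 71.

71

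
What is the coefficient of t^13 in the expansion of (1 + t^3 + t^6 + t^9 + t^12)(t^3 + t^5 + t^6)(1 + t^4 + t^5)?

(1 + t^3 + t^6 + t^9 + t^12) has coefficients 1,0,0,1,0,0,1,0,0,1,0,0,1 for degrees 0…12.
(t^3 + t^5 + t^6) has coefficients 0,0,0,1,0,1,1,0,0,0,0,0,0,0 for degrees 0…13.
Finally multiplying by (1 + t^4 + t^5), the product of all factors after the first has coefficients 0,0,0,1,0,1,1,1,1,1,2,1,0,0 for degrees 0…13.
[t^13] = 1·0 + 1·2 + 1·1 + 1·0 + 1·0 = 3.

3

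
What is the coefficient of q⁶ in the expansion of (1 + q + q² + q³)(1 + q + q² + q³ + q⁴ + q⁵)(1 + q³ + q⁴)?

(1 + q + q² + q³) has coefficients 1,1,1,1 for degrees 0…3.
(1 + q + q² + q³ + q⁴ + q⁵) has coefficients 1,1,1,1,1,1,0 for degrees 0…6.
Finally multiplying by (1 + q³ + q⁴), the product of all factors after the first has coefficients 1,1,1,2,3,3,2 for degrees 0…6.
[q⁶] = 1·2 + 1·3 + 1·3 + 1·2 = 10.

10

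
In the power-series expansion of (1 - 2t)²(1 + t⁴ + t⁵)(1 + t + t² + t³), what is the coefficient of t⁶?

-2

(1 - 2t)² has coefficients 1,-4,4 for degrees 0…2.
(1 + t⁴ + t⁵) has coefficients 1,0,0,0,1,1,0 for degrees 0…6.
Finally multiplying by (1 + t + t² + t³), the product of all factors after the first has coefficients 1,1,1,1,1,2,2 for degrees 0…6.
[t⁶] = 1·2 − 4·2 + 4·1 = -2.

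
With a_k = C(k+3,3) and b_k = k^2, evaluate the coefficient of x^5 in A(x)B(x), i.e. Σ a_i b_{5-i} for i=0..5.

294

Write out a_i and b_{5-i} for i = 0,…,5 and sum the products.
Σ = 1·25 + 4·16 + 10·9 + 20·4 + 35·1 + 56·0 = 294.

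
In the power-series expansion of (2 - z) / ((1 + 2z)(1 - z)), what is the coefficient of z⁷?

Partial fractions give a closed form: a_n = (5/3)·(-2)^n + (1/3)·1^n.
At n = 7: a_7 = -213.

-213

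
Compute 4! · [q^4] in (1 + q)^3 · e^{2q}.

304

The EGF product rule gives c_4 = Σ_{k_1+k_2=4} C(4; k_1,k_2) · ∏ g_i(k_i), where (1+q)^3 gives the falling factorial (3)_k; e^{2q} gives (2)^k.
g_1(k) for k = 0…4: 1, 3, 6, 6, 0.
g_2(k) for k = 0…4: 1, 2, 4, 8, 16.
c_4 = Σ_k C(4,k)·g_1(k)·g_2(4−k) = 1·1·16 + 4·3·8 + 6·6·4 + 4·6·2 = 16 + 96 + 144 + 48 = 304.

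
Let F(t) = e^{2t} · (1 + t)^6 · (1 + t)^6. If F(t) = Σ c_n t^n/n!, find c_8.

216834688

The EGF product rule gives c_8 = Σ_{k_1+k_2+k_3=8} C(8; k_1,k_2,k_3) · ∏ g_i(k_i), where e^{2t} gives (2)^k; (1+t)^6 gives the falling factorial (6)_k; (1+t)^6 gives the falling factorial (6)_k.
g_1(k) for k = 0…8: 1, 2, 4, 8, 16, 32, 64, 128, 256.
g_2(k) for k = 0…8: 1, 6, 30, 120, 360, 720, 720, 0, 0.
g_3(k) for k = 0…8: 1, 6, 30, 120, 360, 720, 720, 0, 0.
First combine the last two factors: h(k) = Σ_j C(k,j)·g_2(j)·g_3(k−j) for k = 0…8: 1, 12, 132, 1320, 11880, 95040, 665280, 3991680, 19958400.
c_8 = Σ_k C(8,k)·g_1(k)·h(8−k) = 1·1·19958400 + 8·2·3991680 + 28·4·665280 + 56·8·95040 + 70·16·11880 + 56·32·1320 + 28·64·132 + 8·128·12 + 1·256·1 = 19958400 + 63866880 + 74511360 + 42577920 + 13305600 + 2365440 + 236544 + 12288 + 256 = 216834688.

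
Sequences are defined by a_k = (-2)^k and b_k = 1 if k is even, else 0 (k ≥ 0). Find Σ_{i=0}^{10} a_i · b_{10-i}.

This is [x^10] in the product of the two ordinary generating functions.
Σ = 1·1 − 2·0 + 4·1 − 8·0 + 16·1 − 32·0 + 64·1 − 128·0 + 256·1 − 512·0 + 1024·1 = 1365.

1365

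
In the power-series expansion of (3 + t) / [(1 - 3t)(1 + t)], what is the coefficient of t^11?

The denominator gives the recurrence a_n = 2a_(n−1) + 3a_(n−2) for n ≥ 3; the numerator fixes a_0 = 3, a_1 = 7, a_2 = 23.
Iterating: 3, 7, 23, 67, 203, 607, 1823, 5467, 16403, 49207, 147623, 442867, so a_11 = 442867.

442867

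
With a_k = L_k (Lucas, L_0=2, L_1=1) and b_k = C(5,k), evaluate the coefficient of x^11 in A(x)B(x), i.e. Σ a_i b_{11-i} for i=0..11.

The convolution is the t^11 coefficient of A(t)B(t).
Σ = 2·0 + 1·0 + 3·0 + 4·0 + 7·0 + 11·0 + 18·1 + 29·5 + 47·10 + 76·10 + 123·5 + 199·1 = 2207.

2207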